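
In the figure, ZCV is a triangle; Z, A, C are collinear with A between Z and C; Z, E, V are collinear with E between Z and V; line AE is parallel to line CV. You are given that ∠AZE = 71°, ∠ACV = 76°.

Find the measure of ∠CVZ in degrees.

∠CVZ = 33°

1. ∠CZV = 71°  [A on ZC, E on ZV]
2. ∠VCZ = 76°  [A on ray CZ]
3. ∠CVZ = 33°  [△ZCV]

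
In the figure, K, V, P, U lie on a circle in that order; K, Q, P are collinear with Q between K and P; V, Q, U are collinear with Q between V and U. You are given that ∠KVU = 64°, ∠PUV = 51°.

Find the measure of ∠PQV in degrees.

∠PQV = 115°

1. ∠PKV = 51°  [same arc VP]
2. ∠KQV = 65°  [△KQV]
3. ∠PQV = 115°  [linear pair at Q on KP]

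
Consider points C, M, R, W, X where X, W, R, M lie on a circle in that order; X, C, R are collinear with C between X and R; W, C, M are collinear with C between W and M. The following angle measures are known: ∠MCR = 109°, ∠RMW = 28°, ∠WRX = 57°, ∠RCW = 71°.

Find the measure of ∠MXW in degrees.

1. ∠WCX = 109°  [vertical angles at C]
2. ∠RXW = 28°  [same arc WR]
3. ∠WMX = 57°  [same arc XW]
4. ∠MWX = 43°  [△XCW]
5. ∠MXW = 80°  [△XWM]

∠MXW = 80°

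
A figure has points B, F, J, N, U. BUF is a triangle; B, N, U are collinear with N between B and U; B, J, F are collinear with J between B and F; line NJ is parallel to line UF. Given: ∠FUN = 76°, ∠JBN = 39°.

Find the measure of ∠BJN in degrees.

∠BJN = 65°

1. ∠BUF = 76°  [N on ray UB]
2. ∠FBU = 39°  [N on BU, J on BF]
3. ∠BFU = 65°  [△BUF]
4. ∠BJN = 65°  [NJ∥UF, corresponding at J]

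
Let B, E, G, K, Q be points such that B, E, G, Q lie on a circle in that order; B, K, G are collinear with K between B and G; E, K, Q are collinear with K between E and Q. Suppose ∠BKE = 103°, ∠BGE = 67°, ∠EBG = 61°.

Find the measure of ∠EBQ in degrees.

∠EBQ = 97°

1. ∠BEQ = 16°  [△BKE]
2. ∠BQE = 67°  [same arc BE]
3. ∠EBQ = 97°  [△BEQ]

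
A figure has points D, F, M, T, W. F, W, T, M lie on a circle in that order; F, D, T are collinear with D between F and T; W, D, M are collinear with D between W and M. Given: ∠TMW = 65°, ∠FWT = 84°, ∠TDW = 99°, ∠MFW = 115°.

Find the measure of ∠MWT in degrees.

1. ∠TFW = 65°  [same arc WT]
2. ∠FTW = 31°  [△FWT]
3. ∠MWT = 50°  [△WDT]

∠MWT = 50°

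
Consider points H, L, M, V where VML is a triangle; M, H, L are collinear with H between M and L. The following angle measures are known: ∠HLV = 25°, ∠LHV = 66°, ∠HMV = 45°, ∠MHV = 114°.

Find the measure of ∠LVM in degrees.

1. ∠MLV = 25°  [H on ray LM]
2. ∠LMV = 45°  [H on ray ML]
3. ∠LVM = 110°  [△VML]

∠LVM = 110°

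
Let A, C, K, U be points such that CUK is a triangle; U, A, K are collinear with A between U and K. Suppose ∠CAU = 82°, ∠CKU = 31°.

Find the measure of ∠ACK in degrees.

1. ∠CAK = 98°  [linear pair at A on UK]
2. ∠AKC = 31°  [A on ray KU]
3. ∠ACK = 51°  [△CAK]

∠ACK = 51°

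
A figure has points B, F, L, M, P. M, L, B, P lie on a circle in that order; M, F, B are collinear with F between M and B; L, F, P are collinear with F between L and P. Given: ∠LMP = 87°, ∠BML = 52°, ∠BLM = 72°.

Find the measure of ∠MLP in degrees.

∠MLP = 37°

1. ∠LBM = 56°  [△MLB]
2. ∠LPM = 56°  [same arc ML]
3. ∠MLP = 37°  [△MLP]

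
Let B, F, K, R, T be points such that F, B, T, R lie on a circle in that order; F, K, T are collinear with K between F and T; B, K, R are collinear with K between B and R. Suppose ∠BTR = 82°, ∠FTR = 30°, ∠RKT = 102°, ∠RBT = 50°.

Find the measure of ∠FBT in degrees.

∠FBT = 80°

1. ∠BFR = 98°  [cyclic FBTR, opposite ∠F+∠T]
2. ∠BRT = 48°  [△BTR]
3. ∠FBR = 30°  [same arc FR]
4. ∠BRF = 52°  [△FBR]
5. ∠BFT = 48°  [same arc BT]
6. ∠BTF = 52°  [same arc FB]
7. ∠FBT = 80°  [△FBT]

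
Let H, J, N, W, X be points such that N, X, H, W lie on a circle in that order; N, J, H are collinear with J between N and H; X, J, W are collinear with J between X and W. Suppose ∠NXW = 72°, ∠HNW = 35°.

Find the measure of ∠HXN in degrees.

∠HXN = 107°

1. ∠NHW = 72°  [same arc NW]
2. ∠HWN = 73°  [△NHW]
3. ∠HXN = 107°  [cyclic NXHW, opposite ∠X+∠W]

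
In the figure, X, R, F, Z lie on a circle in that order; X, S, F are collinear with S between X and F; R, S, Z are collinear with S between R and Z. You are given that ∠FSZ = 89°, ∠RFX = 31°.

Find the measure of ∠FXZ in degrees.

1. ∠XSZ = 91°  [linear pair at S on XF]
2. ∠RZX = 31°  [same arc XR]
3. ∠FXZ = 58°  [△XSZ]

∠FXZ = 58°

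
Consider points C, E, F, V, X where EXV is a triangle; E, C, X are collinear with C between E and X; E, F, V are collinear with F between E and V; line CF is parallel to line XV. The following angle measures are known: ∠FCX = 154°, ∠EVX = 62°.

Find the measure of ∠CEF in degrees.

∠CEF = 92°

1. ∠ECF = 26°  [linear pair at C on EX]
2. ∠CFE = 62°  [CF∥XV, corresponding at F]
3. ∠CEF = 92°  [△ECF]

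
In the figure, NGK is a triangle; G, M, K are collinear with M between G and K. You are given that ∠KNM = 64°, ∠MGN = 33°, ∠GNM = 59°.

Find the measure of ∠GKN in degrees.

∠GKN = 24°

1. ∠GMN = 88°  [△NGM]
2. ∠KMN = 92°  [linear pair at M on GK]
3. ∠MKN = 24°  [△NMK]
4. ∠GKN = 24°  [M on ray KG]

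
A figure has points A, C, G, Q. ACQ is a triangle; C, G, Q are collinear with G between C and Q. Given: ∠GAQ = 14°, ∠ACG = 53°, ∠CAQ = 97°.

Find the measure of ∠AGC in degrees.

∠AGC = 44°

1. ∠ACQ = 53°  [G on ray CQ]
2. ∠AQC = 30°  [△ACQ]
3. ∠AQG = 30°  [G on ray QC]
4. ∠AGQ = 136°  [△AGQ]
5. ∠AGC = 44°  [linear pair at G on CQ]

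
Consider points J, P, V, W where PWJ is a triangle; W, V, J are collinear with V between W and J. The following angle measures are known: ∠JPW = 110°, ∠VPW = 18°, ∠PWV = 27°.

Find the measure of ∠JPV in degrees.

1. ∠PVW = 135°  [△PWV]
2. ∠JWP = 27°  [V on ray WJ]
3. ∠JVP = 45°  [linear pair at V on WJ]
4. ∠PJW = 43°  [△PWJ]
5. ∠PJV = 43°  [V on ray JW]
6. ∠JPV = 92°  [△PVJ]

∠JPV = 92°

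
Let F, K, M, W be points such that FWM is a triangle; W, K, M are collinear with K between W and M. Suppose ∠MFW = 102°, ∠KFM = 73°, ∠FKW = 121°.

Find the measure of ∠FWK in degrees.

∠FWK = 30°

1. ∠FKM = 59°  [linear pair at K on WM]
2. ∠FMK = 48°  [△FKM]
3. ∠FMW = 48°  [K on ray MW]
4. ∠FWM = 30°  [△FWM]
5. ∠FWK = 30°  [K on ray WM]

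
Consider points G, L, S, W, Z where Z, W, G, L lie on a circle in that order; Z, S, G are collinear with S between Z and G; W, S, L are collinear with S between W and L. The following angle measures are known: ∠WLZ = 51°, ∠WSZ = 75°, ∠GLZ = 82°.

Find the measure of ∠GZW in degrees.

∠GZW = 31°

1. ∠WGZ = 51°  [same arc ZW]
2. ∠GWZ = 98°  [cyclic ZWGL, opposite ∠W+∠L]
3. ∠GZW = 31°  [△ZWG]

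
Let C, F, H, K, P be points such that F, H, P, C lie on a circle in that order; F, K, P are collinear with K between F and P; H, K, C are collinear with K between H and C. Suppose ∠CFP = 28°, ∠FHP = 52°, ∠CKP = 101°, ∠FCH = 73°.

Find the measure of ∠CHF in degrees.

∠CHF = 24°

1. ∠FCP = 128°  [cyclic FHPC, opposite ∠H+∠C]
2. ∠CPF = 24°  [△FPC]
3. ∠CHF = 24°  [same arc FC]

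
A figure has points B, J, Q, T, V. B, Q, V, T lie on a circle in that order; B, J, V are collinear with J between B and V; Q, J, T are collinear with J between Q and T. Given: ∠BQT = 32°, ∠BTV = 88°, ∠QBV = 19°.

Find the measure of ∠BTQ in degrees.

∠BTQ = 69°

1. ∠BQV = 92°  [cyclic BQVT, opposite ∠Q+∠T]
2. ∠BVQ = 69°  [△BQV]
3. ∠BTQ = 69°  [same arc BQ]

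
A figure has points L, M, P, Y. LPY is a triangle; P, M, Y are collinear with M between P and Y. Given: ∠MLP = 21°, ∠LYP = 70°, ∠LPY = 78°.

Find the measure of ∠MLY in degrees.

1. ∠LYM = 70°  [M on ray YP]
2. ∠LPM = 78°  [M on ray PY]
3. ∠LMP = 81°  [△LPM]
4. ∠LMY = 99°  [linear pair at M on PY]
5. ∠MLY = 11°  [△LMY]

∠MLY = 11°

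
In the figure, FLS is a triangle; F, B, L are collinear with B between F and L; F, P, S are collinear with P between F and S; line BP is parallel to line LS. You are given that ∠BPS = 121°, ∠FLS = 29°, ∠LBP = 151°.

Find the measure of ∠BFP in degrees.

∠BFP = 92°

1. ∠BPF = 59°  [linear pair at P on FS]
2. ∠FBP = 29°  [BP∥LS, corresponding at B]
3. ∠BFP = 92°  [△FBP]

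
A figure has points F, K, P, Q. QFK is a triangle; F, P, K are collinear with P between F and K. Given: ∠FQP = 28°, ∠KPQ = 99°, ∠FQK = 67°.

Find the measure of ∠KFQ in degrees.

∠KFQ = 71°

1. ∠FPQ = 81°  [linear pair at P on FK]
2. ∠PFQ = 71°  [△QFP]
3. ∠KFQ = 71°  [P on ray FK]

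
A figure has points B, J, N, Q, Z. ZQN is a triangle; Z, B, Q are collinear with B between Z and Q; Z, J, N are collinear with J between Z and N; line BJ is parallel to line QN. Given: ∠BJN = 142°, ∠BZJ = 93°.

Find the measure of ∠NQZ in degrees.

1. ∠BJZ = 38°  [linear pair at J on ZN]
2. ∠JBZ = 49°  [△ZBJ]
3. ∠NQZ = 49°  [BJ∥QN, corresponding at B]

∠NQZ = 49°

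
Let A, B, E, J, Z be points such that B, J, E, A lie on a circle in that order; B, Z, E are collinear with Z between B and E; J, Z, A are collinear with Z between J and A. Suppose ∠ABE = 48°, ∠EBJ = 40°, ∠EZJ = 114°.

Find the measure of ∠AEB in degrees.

1. ∠EAJ = 40°  [same arc JE]
2. ∠AZB = 114°  [vertical angles at Z]
3. ∠AZE = 66°  [linear pair at Z on BE]
4. ∠AEB = 74°  [△EZA]

∠AEB = 74°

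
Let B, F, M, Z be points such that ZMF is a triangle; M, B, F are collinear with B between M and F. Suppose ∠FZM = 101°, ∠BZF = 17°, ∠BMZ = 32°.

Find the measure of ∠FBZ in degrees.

∠FBZ = 116°

1. ∠FMZ = 32°  [B on ray MF]
2. ∠MFZ = 47°  [△ZMF]
3. ∠BFZ = 47°  [B on ray FM]
4. ∠FBZ = 116°  [△ZBF]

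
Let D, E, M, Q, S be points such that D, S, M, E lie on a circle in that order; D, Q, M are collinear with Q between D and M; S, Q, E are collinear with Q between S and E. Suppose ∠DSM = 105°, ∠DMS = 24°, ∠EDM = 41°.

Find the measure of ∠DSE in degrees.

1. ∠DEM = 75°  [cyclic DSME, opposite ∠S+∠E]
2. ∠DME = 64°  [△DME]
3. ∠DSE = 64°  [same arc DE]

∠DSE = 64°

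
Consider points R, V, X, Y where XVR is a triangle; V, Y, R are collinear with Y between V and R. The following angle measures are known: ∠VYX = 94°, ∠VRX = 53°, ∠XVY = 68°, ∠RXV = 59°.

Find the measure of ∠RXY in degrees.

∠RXY = 41°

1. ∠RYX = 86°  [linear pair at Y on VR]
2. ∠XRY = 53°  [Y on ray RV]
3. ∠RXY = 41°  [△XYR]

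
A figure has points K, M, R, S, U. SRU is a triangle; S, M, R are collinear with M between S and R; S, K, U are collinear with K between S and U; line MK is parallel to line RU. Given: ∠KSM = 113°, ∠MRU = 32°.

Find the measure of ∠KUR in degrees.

1. ∠RSU = 113°  [M on SR, K on SU]
2. ∠SRU = 32°  [M on ray RS]
3. ∠RUS = 35°  [△SRU]
4. ∠KUR = 35°  [K on ray US]

∠KUR = 35°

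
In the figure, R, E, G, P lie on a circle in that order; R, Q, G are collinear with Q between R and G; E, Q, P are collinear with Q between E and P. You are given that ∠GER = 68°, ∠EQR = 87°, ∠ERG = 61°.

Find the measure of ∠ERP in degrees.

∠ERP = 97°

1. ∠EGR = 51°  [△REG]
2. ∠PER = 32°  [△RQE]
3. ∠EPR = 51°  [same arc RE]
4. ∠ERP = 97°  [△REP]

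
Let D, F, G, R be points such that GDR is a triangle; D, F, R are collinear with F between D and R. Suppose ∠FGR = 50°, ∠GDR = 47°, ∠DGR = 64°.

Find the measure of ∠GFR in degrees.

1. ∠DRG = 69°  [△GDR]
2. ∠FRG = 69°  [F on ray RD]
3. ∠GFR = 61°  [△GFR]

∠GFR = 61°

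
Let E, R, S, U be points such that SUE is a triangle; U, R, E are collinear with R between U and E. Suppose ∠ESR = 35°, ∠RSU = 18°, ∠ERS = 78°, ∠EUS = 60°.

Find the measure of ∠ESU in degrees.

∠ESU = 53°

1. ∠RES = 67°  [△SRE]
2. ∠SEU = 67°  [R on ray EU]
3. ∠ESU = 53°  [△SUE]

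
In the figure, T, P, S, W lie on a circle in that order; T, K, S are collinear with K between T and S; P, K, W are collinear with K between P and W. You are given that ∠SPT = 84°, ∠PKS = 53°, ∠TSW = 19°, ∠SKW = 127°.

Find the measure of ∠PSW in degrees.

∠PSW = 81°

1. ∠SWT = 96°  [cyclic TPSW, opposite ∠P+∠W]
2. ∠STW = 65°  [△TSW]
3. ∠PWS = 34°  [△SKW]
4. ∠SPW = 65°  [same arc SW]
5. ∠PSW = 81°  [△PSW]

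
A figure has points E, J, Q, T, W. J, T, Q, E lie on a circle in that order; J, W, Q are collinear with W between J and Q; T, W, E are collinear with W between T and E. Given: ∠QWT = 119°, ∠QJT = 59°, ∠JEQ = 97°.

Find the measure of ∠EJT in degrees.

∠EJT = 82°

1. ∠JWT = 61°  [linear pair at W on JQ]
2. ∠ETJ = 60°  [△JWT]
3. ∠JTQ = 83°  [cyclic JTQE, opposite ∠T+∠E]
4. ∠JQT = 38°  [△JTQ]
5. ∠JET = 38°  [same arc JT]
6. ∠EJT = 82°  [△JTE]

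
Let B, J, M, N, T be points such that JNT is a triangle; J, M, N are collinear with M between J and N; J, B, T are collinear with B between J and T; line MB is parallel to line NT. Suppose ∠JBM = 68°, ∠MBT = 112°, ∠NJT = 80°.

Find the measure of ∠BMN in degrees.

1. ∠JTN = 68°  [MB∥NT, corresponding at B]
2. ∠JNT = 32°  [△JNT]
3. ∠BMJ = 32°  [MB∥NT, corresponding at M]
4. ∠BMN = 148°  [linear pair at M on JN]

∠BMN = 148°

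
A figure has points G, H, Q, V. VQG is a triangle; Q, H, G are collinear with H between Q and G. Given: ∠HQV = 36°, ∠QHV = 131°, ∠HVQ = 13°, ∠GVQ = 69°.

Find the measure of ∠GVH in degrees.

∠GVH = 56°

1. ∠GQV = 36°  [H on ray QG]
2. ∠GHV = 49°  [linear pair at H on QG]
3. ∠QGV = 75°  [△VQG]
4. ∠HGV = 75°  [H on ray GQ]
5. ∠GVH = 56°  [△VHG]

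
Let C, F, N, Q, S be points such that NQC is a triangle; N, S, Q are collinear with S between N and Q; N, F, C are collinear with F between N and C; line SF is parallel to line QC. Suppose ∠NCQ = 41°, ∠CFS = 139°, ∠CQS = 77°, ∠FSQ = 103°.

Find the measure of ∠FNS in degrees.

1. ∠NFS = 41°  [SF∥QC, corresponding at F]
2. ∠FSN = 77°  [linear pair at S on NQ]
3. ∠FNS = 62°  [△NSF]

∠FNS = 62°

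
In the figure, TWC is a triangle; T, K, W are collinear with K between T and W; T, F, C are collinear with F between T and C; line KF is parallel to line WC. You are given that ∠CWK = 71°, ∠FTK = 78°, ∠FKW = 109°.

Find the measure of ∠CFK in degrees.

∠CFK = 149°

1. ∠FKT = 71°  [linear pair at K on TW]
2. ∠KFT = 31°  [△TKF]
3. ∠CFK = 149°  [linear pair at F on TC]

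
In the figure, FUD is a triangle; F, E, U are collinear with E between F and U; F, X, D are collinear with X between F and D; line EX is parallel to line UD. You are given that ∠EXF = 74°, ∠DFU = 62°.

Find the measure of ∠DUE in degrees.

1. ∠FDU = 74°  [EX∥UD, corresponding at X]
2. ∠DUF = 44°  [△FUD]
3. ∠DUE = 44°  [E on ray UF]

∠DUE = 44°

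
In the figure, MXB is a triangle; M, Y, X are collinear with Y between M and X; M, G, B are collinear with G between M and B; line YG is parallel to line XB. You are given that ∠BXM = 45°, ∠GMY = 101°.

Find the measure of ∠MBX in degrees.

∠MBX = 34°

1. ∠GYM = 45°  [YG∥XB, corresponding at Y]
2. ∠MGY = 34°  [△MYG]
3. ∠MBX = 34°  [YG∥XB, corresponding at G]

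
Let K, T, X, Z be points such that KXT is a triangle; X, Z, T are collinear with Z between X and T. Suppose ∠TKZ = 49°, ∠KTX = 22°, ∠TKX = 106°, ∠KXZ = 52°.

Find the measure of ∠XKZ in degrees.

∠XKZ = 57°

1. ∠KTZ = 22°  [Z on ray TX]
2. ∠KZT = 109°  [△KZT]
3. ∠KZX = 71°  [linear pair at Z on XT]
4. ∠XKZ = 57°  [△KXZ]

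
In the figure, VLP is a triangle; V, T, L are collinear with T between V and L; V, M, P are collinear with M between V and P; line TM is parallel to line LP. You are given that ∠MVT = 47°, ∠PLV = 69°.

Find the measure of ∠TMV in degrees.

∠TMV = 64°

1. ∠LVP = 47°  [T on VL, M on VP]
2. ∠LPV = 64°  [△VLP]
3. ∠TMV = 64°  [TM∥LP, corresponding at M]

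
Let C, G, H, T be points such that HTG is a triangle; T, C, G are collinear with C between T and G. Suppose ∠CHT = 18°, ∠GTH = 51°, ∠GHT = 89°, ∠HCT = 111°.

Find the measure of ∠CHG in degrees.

1. ∠HGT = 40°  [△HTG]
2. ∠GCH = 69°  [linear pair at C on TG]
3. ∠CGH = 40°  [C on ray GT]
4. ∠CHG = 71°  [△HCG]

∠CHG = 71°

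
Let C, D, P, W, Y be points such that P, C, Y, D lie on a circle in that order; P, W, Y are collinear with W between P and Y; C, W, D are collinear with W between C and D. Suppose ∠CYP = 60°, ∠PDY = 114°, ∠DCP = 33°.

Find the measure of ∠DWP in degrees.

1. ∠CDP = 60°  [same arc PC]
2. ∠DYP = 33°  [same arc PD]
3. ∠DPY = 33°  [△PYD]
4. ∠DWP = 87°  [△PWD]

∠DWP = 87°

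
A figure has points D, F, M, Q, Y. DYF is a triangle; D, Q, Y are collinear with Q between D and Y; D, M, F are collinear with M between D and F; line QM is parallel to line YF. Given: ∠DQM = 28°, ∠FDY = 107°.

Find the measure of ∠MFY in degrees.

1. ∠DYF = 28°  [QM∥YF, corresponding at Q]
2. ∠DFY = 45°  [△DYF]
3. ∠MFY = 45°  [M on ray FD]

∠MFY = 45°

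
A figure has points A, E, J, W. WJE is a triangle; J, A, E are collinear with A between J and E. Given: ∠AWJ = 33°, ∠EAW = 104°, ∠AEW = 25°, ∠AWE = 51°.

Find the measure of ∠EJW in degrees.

∠EJW = 71°

1. ∠JAW = 76°  [linear pair at A on JE]
2. ∠AJW = 71°  [△WJA]
3. ∠EJW = 71°  [A on ray JE]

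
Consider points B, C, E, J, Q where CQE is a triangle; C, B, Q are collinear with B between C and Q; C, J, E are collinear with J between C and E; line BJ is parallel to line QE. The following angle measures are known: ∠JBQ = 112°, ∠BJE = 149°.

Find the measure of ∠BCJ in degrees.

∠BCJ = 81°

1. ∠CBJ = 68°  [linear pair at B on CQ]
2. ∠BJC = 31°  [linear pair at J on CE]
3. ∠BCJ = 81°  [△CBJ]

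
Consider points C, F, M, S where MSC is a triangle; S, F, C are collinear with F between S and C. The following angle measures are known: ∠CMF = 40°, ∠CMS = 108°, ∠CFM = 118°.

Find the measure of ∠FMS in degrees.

1. ∠FCM = 22°  [△MFC]
2. ∠MFS = 62°  [linear pair at F on SC]
3. ∠MCS = 22°  [F on ray CS]
4. ∠CSM = 50°  [△MSC]
5. ∠FSM = 50°  [F on ray SC]
6. ∠FMS = 68°  [△MSF]

∠FMS = 68°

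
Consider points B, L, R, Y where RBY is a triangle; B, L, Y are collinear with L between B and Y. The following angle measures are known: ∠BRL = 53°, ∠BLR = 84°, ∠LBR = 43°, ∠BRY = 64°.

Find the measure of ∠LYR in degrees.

1. ∠RBY = 43°  [L on ray BY]
2. ∠BYR = 73°  [△RBY]
3. ∠LYR = 73°  [L on ray YB]

∠LYR = 73°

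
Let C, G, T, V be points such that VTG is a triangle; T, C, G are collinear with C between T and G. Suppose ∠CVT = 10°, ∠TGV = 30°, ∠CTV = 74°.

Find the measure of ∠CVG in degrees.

∠CVG = 66°

1. ∠TCV = 96°  [△VTC]
2. ∠CGV = 30°  [C on ray GT]
3. ∠GCV = 84°  [linear pair at C on TG]
4. ∠CVG = 66°  [△VCG]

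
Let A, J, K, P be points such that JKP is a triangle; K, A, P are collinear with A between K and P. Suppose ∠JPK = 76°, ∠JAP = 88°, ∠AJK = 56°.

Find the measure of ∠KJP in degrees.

1. ∠JAK = 92°  [linear pair at A on KP]
2. ∠AKJ = 32°  [△JKA]
3. ∠JKP = 32°  [A on ray KP]
4. ∠KJP = 72°  [△JKP]

∠KJP = 72°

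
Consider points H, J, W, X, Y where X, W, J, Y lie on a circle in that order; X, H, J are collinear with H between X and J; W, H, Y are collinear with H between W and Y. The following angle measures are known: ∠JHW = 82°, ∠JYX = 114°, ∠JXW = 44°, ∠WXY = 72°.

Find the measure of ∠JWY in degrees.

∠JWY = 28°

1. ∠JYW = 44°  [same arc WJ]
2. ∠WJY = 108°  [cyclic XWJY, opposite ∠X+∠J]
3. ∠JWY = 28°  [△WJY]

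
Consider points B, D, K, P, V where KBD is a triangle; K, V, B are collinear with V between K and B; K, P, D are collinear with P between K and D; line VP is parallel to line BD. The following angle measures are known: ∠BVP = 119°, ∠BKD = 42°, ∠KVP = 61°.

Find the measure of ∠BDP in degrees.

1. ∠PKV = 42°  [V on KB, P on KD]
2. ∠KPV = 77°  [△KVP]
3. ∠DPV = 103°  [linear pair at P on KD]
4. ∠BDP = 77°  [VP∥BD, co-interior at D–P]

∠BDP = 77°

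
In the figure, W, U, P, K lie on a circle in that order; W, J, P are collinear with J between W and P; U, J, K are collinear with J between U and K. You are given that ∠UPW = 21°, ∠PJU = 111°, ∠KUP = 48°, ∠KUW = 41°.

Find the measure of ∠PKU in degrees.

1. ∠KJW = 111°  [vertical angles at J]
2. ∠KPW = 41°  [same arc WK]
3. ∠KJP = 69°  [linear pair at J on WP]
4. ∠PKU = 70°  [△PJK]

∠PKU = 70°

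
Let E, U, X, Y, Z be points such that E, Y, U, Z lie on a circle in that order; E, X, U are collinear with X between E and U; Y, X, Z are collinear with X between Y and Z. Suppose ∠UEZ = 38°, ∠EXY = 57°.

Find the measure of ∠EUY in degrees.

∠EUY = 19°

1. ∠UYZ = 38°  [same arc UZ]
2. ∠UXY = 123°  [linear pair at X on EU]
3. ∠EUY = 19°  [△YXU]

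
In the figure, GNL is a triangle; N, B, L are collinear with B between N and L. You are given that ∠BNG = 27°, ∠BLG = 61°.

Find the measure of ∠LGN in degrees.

1. ∠GNL = 27°  [B on ray NL]
2. ∠GLN = 61°  [B on ray LN]
3. ∠LGN = 92°  [△GNL]

∠LGN = 92°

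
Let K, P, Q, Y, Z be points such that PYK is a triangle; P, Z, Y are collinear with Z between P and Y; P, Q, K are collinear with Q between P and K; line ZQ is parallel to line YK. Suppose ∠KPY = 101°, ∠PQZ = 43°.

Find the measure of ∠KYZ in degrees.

∠KYZ = 36°

1. ∠QPZ = 101°  [Z on PY, Q on PK]
2. ∠PZQ = 36°  [△PZQ]
3. ∠QZY = 144°  [linear pair at Z on PY]
4. ∠KYZ = 36°  [ZQ∥YK, co-interior at Y–Z]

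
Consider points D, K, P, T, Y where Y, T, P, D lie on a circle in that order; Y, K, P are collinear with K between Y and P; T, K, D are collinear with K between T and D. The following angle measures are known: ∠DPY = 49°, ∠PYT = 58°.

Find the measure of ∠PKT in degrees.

1. ∠DTY = 49°  [same arc YD]
2. ∠TKY = 73°  [△YKT]
3. ∠PKT = 107°  [linear pair at K on YP]

∠PKT = 107°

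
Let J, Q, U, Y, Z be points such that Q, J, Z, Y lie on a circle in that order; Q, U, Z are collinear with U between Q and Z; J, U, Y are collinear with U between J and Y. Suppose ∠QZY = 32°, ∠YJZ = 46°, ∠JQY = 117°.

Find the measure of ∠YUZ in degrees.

∠YUZ = 77°

1. ∠QJY = 32°  [same arc QY]
2. ∠YQZ = 46°  [same arc ZY]
3. ∠JYQ = 31°  [△QJY]
4. ∠QUY = 103°  [△QUY]
5. ∠YUZ = 77°  [linear pair at U on QZ]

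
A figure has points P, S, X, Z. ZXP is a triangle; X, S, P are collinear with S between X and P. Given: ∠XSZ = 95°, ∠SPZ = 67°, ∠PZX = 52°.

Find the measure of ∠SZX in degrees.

1. ∠XPZ = 67°  [S on ray PX]
2. ∠PXZ = 61°  [△ZXP]
3. ∠SXZ = 61°  [S on ray XP]
4. ∠SZX = 24°  [△ZXS]

∠SZX = 24°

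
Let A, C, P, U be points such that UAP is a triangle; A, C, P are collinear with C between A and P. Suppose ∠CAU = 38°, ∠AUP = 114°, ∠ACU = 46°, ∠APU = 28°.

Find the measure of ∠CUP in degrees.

1. ∠PCU = 134°  [linear pair at C on AP]
2. ∠CPU = 28°  [C on ray PA]
3. ∠CUP = 18°  [△UCP]

∠CUP = 18°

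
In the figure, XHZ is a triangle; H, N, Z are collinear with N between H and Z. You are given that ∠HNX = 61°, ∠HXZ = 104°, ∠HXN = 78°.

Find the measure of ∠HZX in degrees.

1. ∠NHX = 41°  [△XHN]
2. ∠XHZ = 41°  [N on ray HZ]
3. ∠HZX = 35°  [△XHZ]

∠HZX = 35°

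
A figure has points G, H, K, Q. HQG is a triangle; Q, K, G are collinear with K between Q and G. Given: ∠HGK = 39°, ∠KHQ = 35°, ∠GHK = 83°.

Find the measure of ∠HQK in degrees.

∠HQK = 23°

1. ∠GKH = 58°  [△HKG]
2. ∠HKQ = 122°  [linear pair at K on QG]
3. ∠HQK = 23°  [△HQK]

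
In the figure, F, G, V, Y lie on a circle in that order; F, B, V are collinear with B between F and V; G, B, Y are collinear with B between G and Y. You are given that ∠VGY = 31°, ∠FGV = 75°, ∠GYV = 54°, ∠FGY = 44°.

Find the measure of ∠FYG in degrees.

∠FYG = 51°

1. ∠GVY = 95°  [△GVY]
2. ∠GFY = 85°  [cyclic FGVY, opposite ∠F+∠V]
3. ∠FYG = 51°  [△FGY]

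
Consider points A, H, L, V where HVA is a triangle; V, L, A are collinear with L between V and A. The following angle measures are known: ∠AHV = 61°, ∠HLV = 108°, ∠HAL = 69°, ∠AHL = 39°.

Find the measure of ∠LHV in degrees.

∠LHV = 22°

1. ∠HAV = 69°  [L on ray AV]
2. ∠AVH = 50°  [△HVA]
3. ∠HVL = 50°  [L on ray VA]
4. ∠LHV = 22°  [△HVL]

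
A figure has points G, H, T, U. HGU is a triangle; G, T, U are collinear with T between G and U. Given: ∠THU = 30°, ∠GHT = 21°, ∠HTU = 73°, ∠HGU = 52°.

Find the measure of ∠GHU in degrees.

1. ∠HUT = 77°  [△HTU]
2. ∠GUH = 77°  [T on ray UG]
3. ∠GHU = 51°  [△HGU]

∠GHU = 51°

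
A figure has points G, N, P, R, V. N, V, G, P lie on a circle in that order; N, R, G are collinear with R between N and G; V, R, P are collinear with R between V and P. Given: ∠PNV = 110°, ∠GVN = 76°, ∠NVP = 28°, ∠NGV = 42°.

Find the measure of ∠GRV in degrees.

1. ∠GNV = 62°  [△NVG]
2. ∠NRV = 90°  [△NRV]
3. ∠GRV = 90°  [linear pair at R on NG]

∠GRV = 90°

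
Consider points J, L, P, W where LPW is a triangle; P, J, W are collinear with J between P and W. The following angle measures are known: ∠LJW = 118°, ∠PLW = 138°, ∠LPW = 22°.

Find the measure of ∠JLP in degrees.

1. ∠LJP = 62°  [linear pair at J on PW]
2. ∠JPL = 22°  [J on ray PW]
3. ∠JLP = 96°  [△LPJ]

∠JLP = 96°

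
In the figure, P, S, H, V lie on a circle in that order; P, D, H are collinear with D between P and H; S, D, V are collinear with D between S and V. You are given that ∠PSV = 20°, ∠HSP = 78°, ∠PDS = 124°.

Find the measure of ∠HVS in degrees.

∠HVS = 36°

1. ∠PHV = 20°  [same arc PV]
2. ∠HDV = 124°  [vertical angles at D]
3. ∠HVS = 36°  [△HDV]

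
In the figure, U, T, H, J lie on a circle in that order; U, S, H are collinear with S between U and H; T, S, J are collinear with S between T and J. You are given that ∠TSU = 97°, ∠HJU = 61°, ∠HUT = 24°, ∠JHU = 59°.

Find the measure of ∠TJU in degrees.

1. ∠HSJ = 97°  [vertical angles at S]
2. ∠HUJ = 60°  [△UHJ]
3. ∠JSU = 83°  [linear pair at S on UH]
4. ∠TJU = 37°  [△USJ]

∠TJU = 37°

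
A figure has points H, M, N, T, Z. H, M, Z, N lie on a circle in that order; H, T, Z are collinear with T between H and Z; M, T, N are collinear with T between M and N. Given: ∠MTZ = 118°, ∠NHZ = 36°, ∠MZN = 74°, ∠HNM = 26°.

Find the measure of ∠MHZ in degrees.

∠MHZ = 70°

1. ∠HTM = 62°  [linear pair at T on HZ]
2. ∠MHN = 106°  [cyclic HMZN, opposite ∠H+∠Z]
3. ∠HMN = 48°  [△HMN]
4. ∠MHZ = 70°  [△HTM]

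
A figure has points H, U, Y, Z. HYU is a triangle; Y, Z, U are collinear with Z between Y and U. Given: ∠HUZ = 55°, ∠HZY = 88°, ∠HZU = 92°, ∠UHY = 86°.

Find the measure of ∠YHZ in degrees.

1. ∠HUY = 55°  [Z on ray UY]
2. ∠HYU = 39°  [△HYU]
3. ∠HYZ = 39°  [Z on ray YU]
4. ∠YHZ = 53°  [△HYZ]

∠YHZ = 53°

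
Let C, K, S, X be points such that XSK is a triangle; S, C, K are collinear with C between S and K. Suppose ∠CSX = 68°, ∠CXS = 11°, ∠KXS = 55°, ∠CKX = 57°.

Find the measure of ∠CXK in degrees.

1. ∠SCX = 101°  [△XSC]
2. ∠KCX = 79°  [linear pair at C on SK]
3. ∠CXK = 44°  [△XCK]

∠CXK = 44°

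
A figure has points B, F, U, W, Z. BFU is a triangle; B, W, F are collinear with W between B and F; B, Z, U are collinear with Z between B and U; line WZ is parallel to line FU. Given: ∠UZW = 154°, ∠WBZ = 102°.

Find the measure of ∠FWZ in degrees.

1. ∠BZW = 26°  [linear pair at Z on BU]
2. ∠BWZ = 52°  [△BWZ]
3. ∠FWZ = 128°  [linear pair at W on BF]

∠FWZ = 128°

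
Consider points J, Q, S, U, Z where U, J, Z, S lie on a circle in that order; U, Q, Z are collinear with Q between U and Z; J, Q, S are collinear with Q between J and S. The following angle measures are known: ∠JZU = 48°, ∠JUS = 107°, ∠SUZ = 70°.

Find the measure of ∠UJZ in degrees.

∠UJZ = 95°

1. ∠JZS = 73°  [cyclic UJZS, opposite ∠U+∠Z]
2. ∠SJZ = 70°  [same arc ZS]
3. ∠JSZ = 37°  [△JZS]
4. ∠JUZ = 37°  [same arc JZ]
5. ∠UJZ = 95°  [△UJZ]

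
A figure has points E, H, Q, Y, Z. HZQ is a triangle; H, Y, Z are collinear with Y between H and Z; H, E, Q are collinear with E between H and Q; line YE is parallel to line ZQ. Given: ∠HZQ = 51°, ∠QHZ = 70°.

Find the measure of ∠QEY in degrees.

∠QEY = 121°

1. ∠HQZ = 59°  [△HZQ]
2. ∠HEY = 59°  [YE∥ZQ, corresponding at E]
3. ∠QEY = 121°  [linear pair at E on HQ]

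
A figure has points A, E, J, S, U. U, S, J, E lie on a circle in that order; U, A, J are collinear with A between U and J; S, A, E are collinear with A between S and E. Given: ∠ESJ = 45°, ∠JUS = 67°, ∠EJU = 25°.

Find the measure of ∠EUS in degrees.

∠EUS = 112°

1. ∠JES = 67°  [same arc SJ]
2. ∠EJS = 68°  [△SJE]
3. ∠EUS = 112°  [cyclic USJE, opposite ∠U+∠J]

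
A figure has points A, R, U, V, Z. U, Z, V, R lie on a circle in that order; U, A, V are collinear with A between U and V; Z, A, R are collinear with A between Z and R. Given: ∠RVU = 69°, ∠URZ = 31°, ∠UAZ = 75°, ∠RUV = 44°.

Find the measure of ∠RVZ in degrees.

∠RVZ = 100°

1. ∠RZU = 69°  [same arc UR]
2. ∠RUZ = 80°  [△UZR]
3. ∠RVZ = 100°  [cyclic UZVR, opposite ∠U+∠V]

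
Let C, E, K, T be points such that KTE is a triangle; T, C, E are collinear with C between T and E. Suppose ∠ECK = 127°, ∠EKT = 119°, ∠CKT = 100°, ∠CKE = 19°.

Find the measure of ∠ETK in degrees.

∠ETK = 27°

1. ∠KCT = 53°  [linear pair at C on TE]
2. ∠CTK = 27°  [△KTC]
3. ∠ETK = 27°  [C on ray TE]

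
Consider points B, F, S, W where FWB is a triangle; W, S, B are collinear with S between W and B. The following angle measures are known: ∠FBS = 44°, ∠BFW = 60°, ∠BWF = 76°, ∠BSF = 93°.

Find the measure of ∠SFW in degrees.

1. ∠FWS = 76°  [S on ray WB]
2. ∠FSW = 87°  [linear pair at S on WB]
3. ∠SFW = 17°  [△FWS]

∠SFW = 17°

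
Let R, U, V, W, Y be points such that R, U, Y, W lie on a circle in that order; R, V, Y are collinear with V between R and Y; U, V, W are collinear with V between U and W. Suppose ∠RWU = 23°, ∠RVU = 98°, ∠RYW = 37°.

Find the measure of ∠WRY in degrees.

1. ∠RYU = 23°  [same arc RU]
2. ∠UVY = 82°  [linear pair at V on RY]
3. ∠WUY = 75°  [△UVY]
4. ∠WRY = 75°  [same arc YW]

∠WRY = 75°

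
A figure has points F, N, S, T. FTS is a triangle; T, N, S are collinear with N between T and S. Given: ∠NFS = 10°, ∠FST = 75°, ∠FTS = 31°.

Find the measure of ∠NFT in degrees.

1. ∠FSN = 75°  [N on ray ST]
2. ∠FTN = 31°  [N on ray TS]
3. ∠FNS = 95°  [△FNS]
4. ∠FNT = 85°  [linear pair at N on TS]
5. ∠NFT = 64°  [△FTN]

∠NFT = 64°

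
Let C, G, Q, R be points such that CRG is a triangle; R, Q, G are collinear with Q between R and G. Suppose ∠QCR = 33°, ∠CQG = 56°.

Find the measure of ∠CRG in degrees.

∠CRG = 23°

1. ∠CQR = 124°  [linear pair at Q on RG]
2. ∠CRQ = 23°  [△CRQ]
3. ∠CRG = 23°  [Q on ray RG]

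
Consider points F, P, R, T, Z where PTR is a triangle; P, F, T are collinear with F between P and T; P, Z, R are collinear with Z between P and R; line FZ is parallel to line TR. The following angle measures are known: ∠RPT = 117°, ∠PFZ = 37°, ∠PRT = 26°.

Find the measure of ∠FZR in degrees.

1. ∠FPZ = 117°  [F on PT, Z on PR]
2. ∠FZP = 26°  [△PFZ]
3. ∠FZR = 154°  [linear pair at Z on PR]

∠FZR = 154°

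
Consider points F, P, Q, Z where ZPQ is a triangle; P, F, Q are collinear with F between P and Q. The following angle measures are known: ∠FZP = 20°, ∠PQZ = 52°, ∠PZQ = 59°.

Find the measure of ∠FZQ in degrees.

∠FZQ = 39°

1. ∠QPZ = 69°  [△ZPQ]
2. ∠FQZ = 52°  [F on ray QP]
3. ∠FPZ = 69°  [F on ray PQ]
4. ∠PFZ = 91°  [△ZPF]
5. ∠QFZ = 89°  [linear pair at F on PQ]
6. ∠FZQ = 39°  [△ZFQ]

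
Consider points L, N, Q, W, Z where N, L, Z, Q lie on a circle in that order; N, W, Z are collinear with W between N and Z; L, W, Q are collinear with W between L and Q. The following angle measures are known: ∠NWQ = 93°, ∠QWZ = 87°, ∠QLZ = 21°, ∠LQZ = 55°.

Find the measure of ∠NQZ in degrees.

1. ∠NZQ = 38°  [△ZWQ]
2. ∠QNZ = 21°  [same arc ZQ]
3. ∠NQZ = 121°  [△NZQ]

∠NQZ = 121°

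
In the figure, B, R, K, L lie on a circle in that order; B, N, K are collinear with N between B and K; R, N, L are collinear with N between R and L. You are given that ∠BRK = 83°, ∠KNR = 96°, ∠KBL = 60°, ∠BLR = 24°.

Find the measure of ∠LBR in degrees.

1. ∠BLK = 97°  [cyclic BRKL, opposite ∠R+∠L]
2. ∠BKL = 23°  [△BKL]
3. ∠BRL = 23°  [same arc BL]
4. ∠LBR = 133°  [△BRL]

∠LBR = 133°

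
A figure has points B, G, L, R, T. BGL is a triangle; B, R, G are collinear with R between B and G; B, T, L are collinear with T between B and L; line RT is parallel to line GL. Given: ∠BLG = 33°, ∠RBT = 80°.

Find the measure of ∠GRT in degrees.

1. ∠BTR = 33°  [RT∥GL, corresponding at T]
2. ∠BRT = 67°  [△BRT]
3. ∠GRT = 113°  [linear pair at R on BG]

∠GRT = 113°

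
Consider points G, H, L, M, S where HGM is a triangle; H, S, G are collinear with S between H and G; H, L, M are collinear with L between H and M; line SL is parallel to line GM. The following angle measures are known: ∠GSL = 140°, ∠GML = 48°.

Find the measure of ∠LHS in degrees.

∠LHS = 92°

1. ∠HSL = 40°  [linear pair at S on HG]
2. ∠GMH = 48°  [L on ray MH]
3. ∠HGM = 40°  [SL∥GM, corresponding at S]
4. ∠GHM = 92°  [△HGM]
5. ∠LHS = 92°  [S on HG, L on HM]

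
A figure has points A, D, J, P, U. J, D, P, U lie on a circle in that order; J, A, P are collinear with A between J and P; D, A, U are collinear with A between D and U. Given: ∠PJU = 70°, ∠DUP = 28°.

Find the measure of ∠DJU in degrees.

∠DJU = 98°

1. ∠PDU = 70°  [same arc PU]
2. ∠DPU = 82°  [△DPU]
3. ∠DJU = 98°  [cyclic JDPU, opposite ∠J+∠P]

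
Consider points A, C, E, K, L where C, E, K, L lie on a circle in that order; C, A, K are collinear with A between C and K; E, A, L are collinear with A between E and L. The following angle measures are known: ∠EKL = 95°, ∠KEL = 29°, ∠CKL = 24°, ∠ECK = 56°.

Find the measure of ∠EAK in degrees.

∠EAK = 80°

1. ∠CEL = 24°  [same arc CL]
2. ∠CAE = 100°  [△CAE]
3. ∠EAK = 80°  [linear pair at A on CK]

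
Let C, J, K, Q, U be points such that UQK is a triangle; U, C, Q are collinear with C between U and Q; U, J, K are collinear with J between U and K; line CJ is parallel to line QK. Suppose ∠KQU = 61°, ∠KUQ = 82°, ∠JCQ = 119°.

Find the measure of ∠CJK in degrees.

∠CJK = 143°

1. ∠QKU = 37°  [△UQK]
2. ∠CJU = 37°  [CJ∥QK, corresponding at J]
3. ∠CJK = 143°  [linear pair at J on UK]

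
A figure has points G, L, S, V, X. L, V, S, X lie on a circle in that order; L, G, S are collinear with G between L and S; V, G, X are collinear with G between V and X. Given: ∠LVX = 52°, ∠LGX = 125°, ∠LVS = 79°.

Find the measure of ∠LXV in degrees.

1. ∠LSX = 52°  [same arc LX]
2. ∠LXS = 101°  [cyclic LVSX, opposite ∠V+∠X]
3. ∠SLX = 27°  [△LSX]
4. ∠LXV = 28°  [△LGX]

∠LXV = 28°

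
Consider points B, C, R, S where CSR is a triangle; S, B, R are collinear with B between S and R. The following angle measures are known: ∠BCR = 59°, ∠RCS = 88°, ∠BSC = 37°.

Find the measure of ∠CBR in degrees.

∠CBR = 66°

1. ∠CSR = 37°  [B on ray SR]
2. ∠CRS = 55°  [△CSR]
3. ∠BRC = 55°  [B on ray RS]
4. ∠CBR = 66°  [△CBR]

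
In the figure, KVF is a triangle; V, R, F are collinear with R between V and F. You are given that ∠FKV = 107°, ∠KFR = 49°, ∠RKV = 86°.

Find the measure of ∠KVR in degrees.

∠KVR = 24°

1. ∠KFV = 49°  [R on ray FV]
2. ∠FVK = 24°  [△KVF]
3. ∠KVR = 24°  [R on ray VF]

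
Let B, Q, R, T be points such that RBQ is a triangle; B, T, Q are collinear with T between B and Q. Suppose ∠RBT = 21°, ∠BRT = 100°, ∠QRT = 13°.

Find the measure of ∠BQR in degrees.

1. ∠BTR = 59°  [△RBT]
2. ∠QTR = 121°  [linear pair at T on BQ]
3. ∠RQT = 46°  [△RTQ]
4. ∠BQR = 46°  [T on ray QB]

∠BQR = 46°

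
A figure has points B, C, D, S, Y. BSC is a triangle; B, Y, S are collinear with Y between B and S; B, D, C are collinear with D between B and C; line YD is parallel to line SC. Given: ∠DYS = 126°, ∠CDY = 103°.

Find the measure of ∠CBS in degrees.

1. ∠BYD = 54°  [linear pair at Y on BS]
2. ∠BDY = 77°  [linear pair at D on BC]
3. ∠DBY = 49°  [△BYD]
4. ∠CBS = 49°  [Y on BS, D on BC]

∠CBS = 49°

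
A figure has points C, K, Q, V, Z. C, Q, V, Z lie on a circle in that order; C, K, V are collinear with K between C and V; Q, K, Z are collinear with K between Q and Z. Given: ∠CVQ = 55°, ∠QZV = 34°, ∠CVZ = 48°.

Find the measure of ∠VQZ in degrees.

1. ∠CZQ = 55°  [same arc CQ]
2. ∠CQZ = 48°  [same arc CZ]
3. ∠QCZ = 77°  [△CQZ]
4. ∠QVZ = 103°  [cyclic CQVZ, opposite ∠C+∠V]
5. ∠VQZ = 43°  [△QVZ]

∠VQZ = 43°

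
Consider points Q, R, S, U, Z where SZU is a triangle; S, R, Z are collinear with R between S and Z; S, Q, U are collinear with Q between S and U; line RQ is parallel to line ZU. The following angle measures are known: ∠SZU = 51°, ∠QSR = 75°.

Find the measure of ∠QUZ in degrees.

1. ∠QRS = 51°  [RQ∥ZU, corresponding at R]
2. ∠RQS = 54°  [△SRQ]
3. ∠RQU = 126°  [linear pair at Q on SU]
4. ∠QUZ = 54°  [RQ∥ZU, co-interior at U–Q]

∠QUZ = 54°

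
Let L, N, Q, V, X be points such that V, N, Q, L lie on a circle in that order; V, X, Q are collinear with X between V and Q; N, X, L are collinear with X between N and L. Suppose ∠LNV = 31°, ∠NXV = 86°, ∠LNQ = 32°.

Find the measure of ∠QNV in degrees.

∠QNV = 63°

1. ∠NVQ = 63°  [△VXN]
2. ∠NXQ = 94°  [linear pair at X on VQ]
3. ∠NQV = 54°  [△NXQ]
4. ∠QNV = 63°  [△VNQ]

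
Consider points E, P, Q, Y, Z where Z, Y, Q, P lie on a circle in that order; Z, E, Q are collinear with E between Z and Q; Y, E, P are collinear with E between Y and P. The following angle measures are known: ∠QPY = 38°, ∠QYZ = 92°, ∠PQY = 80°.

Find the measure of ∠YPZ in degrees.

1. ∠QZY = 38°  [same arc YQ]
2. ∠YQZ = 50°  [△ZYQ]
3. ∠YPZ = 50°  [same arc ZY]

∠YPZ = 50°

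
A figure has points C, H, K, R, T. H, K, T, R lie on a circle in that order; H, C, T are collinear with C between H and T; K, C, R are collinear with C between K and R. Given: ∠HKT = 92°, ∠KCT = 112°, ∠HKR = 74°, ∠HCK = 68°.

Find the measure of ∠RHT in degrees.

1. ∠HRT = 88°  [cyclic HKTR, opposite ∠K+∠R]
2. ∠HTR = 74°  [same arc HR]
3. ∠RHT = 18°  [△HTR]

∠RHT = 18°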